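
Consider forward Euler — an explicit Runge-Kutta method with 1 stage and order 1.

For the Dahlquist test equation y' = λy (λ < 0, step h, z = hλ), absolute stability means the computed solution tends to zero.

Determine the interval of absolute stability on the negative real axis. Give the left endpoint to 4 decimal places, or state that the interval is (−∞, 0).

(-2.0000, 0).

On y'=λy, z=hλ:
  order 1, 1-stage ⇒ R(z)=1+z
  (e.g. R(-0.44)=0.56000, |R|=0.56000)

Boundary: |R(x)|=1, x<0.
x=-0.44: |R|=0.5600
|R(-1.61)|=0.6100 |R(-1.53)|=0.5300 |R(-0.98)|=0.0200
Bisect:
  x_lo=-2.3221 |R|=1.3221  x_hi=-0.1251 |R|=0.8749
  mid=-1.22356 |R|=0.22356 →hi
  mid=-1.77281 |R|=0.77281 →hi
  mid=-2.04744 |R|=1.04744 →lo
  mid=-1.91013 |R|=0.91013 →hi
  mid=-1.97878 |R|=0.97878 →hi
  mid=-2.01311 |R|=1.01311 →lo
  mid=-1.99595 |R|=0.99595 →hi
  mid=-2.00453 |R|=1.00453 →lo
  mid=-2.00024 |R|=1.00024 →lo
  ...
  [-2.00010,-1.99997] ⇒ x*=-2.0000
So |R|<1 on (-2.0000, 0).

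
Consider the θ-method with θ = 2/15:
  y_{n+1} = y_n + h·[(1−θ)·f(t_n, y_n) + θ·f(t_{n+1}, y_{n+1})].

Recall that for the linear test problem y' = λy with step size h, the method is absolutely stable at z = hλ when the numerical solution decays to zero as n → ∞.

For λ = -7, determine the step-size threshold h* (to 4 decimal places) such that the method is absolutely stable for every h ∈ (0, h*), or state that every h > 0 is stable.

(-2.7273,0); λ=-7 ⇒ h* = (30/11)/7 = 0.3896.

Set f=λy, z=hλ:
  y_{n+1} = y_n + z·[13/15·y_n + 2/15·y_{n+1}] ⇒ (1 − 2/15z)y_{n+1} = (1 + 13/15z)y_n
  Hence R(z) = (1 + 13/15z)/(1 − 2/15z).

Find x<0 with |R(x)|<1.
x=-1.16: |R|=0.0046
R=−1: 1+13/15x = −1+2/15x ⇒ -11/15x=2 ⇒ x=2/(-11/15)=-2.7273
Confirm numerically:
  x=-2.619: |R|=0.94115 <1
  x=-2.070: |R|=0.62226 <1
  x=-1.442: |R|=0.20946 <1
  x=-1.375: |R|=0.16197 <1
  x=-3.155: |R|=1.22079 >1
  x=-2.780: |R|=1.02821 >1
Interval (-2.7273, 0).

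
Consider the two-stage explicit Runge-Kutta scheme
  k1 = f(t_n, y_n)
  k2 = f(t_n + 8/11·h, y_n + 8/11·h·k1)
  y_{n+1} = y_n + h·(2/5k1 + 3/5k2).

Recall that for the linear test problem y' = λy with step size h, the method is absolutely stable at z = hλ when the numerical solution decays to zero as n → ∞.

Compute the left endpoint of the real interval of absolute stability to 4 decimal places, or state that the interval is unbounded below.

left endpoint -2.2917.

With y'=λy (z=hλ):
  k1=λy_n ⇒ h·k1=z·y_n;  k2=λ(1+8/11z)y_n ⇒ h·k2=z(1+8/11z)y_n
  y_{n+1}/y_n = 1 + 2/5z + 3/5z(1+8/11z) = 1 + z + 24/55z²
  R(z) = 1 + z + 24/55z².

Need |R(x)|<1, x<0.
x=-0.39: |R|=0.6764
R=1: x+24/55x²=0 ⇒ x=−55/24=-2.2917; min R=1−1/(4·24/55)=0.4271>−1
Confirm numerically:
  x=-2.045: |R|=0.77988 <1
  x=-1.126: |R|=0.42725 <1
  x=-1.043: |R|=0.43170 <1
  x=-1.038: |R|=0.43216 <1
  x=-2.479: |R|=1.20265 >1
  x=-2.424: |R|=1.13997 >1
Stable set (-2.2917, 0).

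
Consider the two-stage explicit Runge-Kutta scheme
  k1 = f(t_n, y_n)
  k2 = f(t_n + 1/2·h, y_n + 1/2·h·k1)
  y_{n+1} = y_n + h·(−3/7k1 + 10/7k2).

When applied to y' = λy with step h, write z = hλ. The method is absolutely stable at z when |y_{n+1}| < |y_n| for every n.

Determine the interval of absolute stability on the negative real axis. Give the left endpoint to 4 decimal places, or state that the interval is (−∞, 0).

With y'=λy (z=hλ):
  k1=λy_n ⇒ h·k1=z·y_n;  k2=λ(1+1/2z)y_n ⇒ h·k2=z(1+1/2z)y_n
  y_{n+1}/y_n = 1 − 3/7z + 10/7z(1+1/2z) = 1 + z + 5/7z²
  R(z) = 1 + z + 5/7z².

Need |R(x)|<1, x<0.
x=-1.06: |R|=0.7426
R=1: x+5/7x²=0 ⇒ x=−7/5=-1.4000; min R=1−1/(4·5/7)=0.6500>−1
Confirm numerically:
  x=-1.097: |R|=0.76258 <1
  x=-1.076: |R|=0.75098 <1
  x=-0.807: |R|=0.65818 <1
  x=-0.726: |R|=0.65048 <1
  x=-1.826: |R|=1.55563 >1
  x=-1.793: |R|=1.50332 >1
Interval (-1.4000, 0).

z∈(-1.4000,0).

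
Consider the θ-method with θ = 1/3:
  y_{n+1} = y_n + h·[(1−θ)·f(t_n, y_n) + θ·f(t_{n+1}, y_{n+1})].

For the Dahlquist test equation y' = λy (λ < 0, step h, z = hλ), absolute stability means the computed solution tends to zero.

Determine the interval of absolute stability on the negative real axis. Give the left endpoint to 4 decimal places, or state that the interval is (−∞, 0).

With y'=λy (z=hλ):
  y_{n+1} = y_n + z·[2/3·y_n + 1/3·y_{n+1}] ⇒ (1 − 1/3z)y_{n+1} = (1 + 2/3z)y_n
  so R(z) = (1 + 2/3z)/(1 − 1/3z).

Find x<0 with |R(x)|<1.
x=-0.98: |R|=0.2613
R=−1: 1+2/3x = −1+1/3x ⇒ -1/3x=2 ⇒ x=2/(-1/3)=-6.0000
Confirm numerically:
  x=-5.614: |R|=0.95519 <1
  x=-5.168: |R|=0.89814 <1
  x=-4.635: |R|=0.82122 <1
  x=-3.541: |R|=0.62406 <1
  x=-6.591: |R|=1.06162 >1
  x=-6.196: |R|=1.02131 >1
Interval (-6.0000, 0).

(-6.0000, 0).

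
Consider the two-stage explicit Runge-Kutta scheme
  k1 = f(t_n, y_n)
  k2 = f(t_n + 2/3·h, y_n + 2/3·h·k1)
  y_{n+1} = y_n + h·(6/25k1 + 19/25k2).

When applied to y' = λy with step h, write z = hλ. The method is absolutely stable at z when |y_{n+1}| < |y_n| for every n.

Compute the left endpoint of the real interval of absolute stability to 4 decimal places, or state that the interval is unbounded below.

With y'=λy (z=hλ):
  k1=λy_n ⇒ h·k1=z·y_n;  k2=λ(1+2/3z)y_n ⇒ h·k2=z(1+2/3z)y_n
  y_{n+1}/y_n = 1 + 6/25z + 19/25z(1+2/3z) = 1 + z + 38/75z²
  R(z) = 1 + z + 38/75z².

Solve |R(x)|<1 on ℝ⁻.
x=-1.55: |R|=0.6673
R=1: x+38/75x²=0 ⇒ x=−75/38=-1.9737; min R=1−1/(4·38/75)=0.5066>−1
Confirm numerically:
  x=-1.881: |R|=0.91167 <1
  x=-1.693: |R|=0.75923 <1
  x=-1.363: |R|=0.57827 <1
  x=-2.532: |R|=1.71625 >1
  x=-2.391: |R|=1.50555 >1
Stable set (-1.9737, 0).

left endpoint -1.9737.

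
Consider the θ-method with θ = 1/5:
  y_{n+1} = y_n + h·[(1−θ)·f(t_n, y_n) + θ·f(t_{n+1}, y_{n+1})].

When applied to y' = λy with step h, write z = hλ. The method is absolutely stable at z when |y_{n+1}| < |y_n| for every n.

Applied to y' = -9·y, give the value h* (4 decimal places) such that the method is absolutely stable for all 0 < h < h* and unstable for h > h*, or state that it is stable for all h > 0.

With y'=λy (z=hλ):
  y_{n+1} = y_n + z·[4/5·y_n + 1/5·y_{n+1}] ⇒ (1 − 1/5z)y_{n+1} = (1 + 4/5z)y_n
  R(z) = (1 + 4/5z)/(1 − 1/5z).

Solve |R(x)|<1 on ℝ⁻.
x=-1.54: |R|=0.1774
R=−1: 1+4/5x = −1+1/5x ⇒ -3/5x=2 ⇒ x=2/(-3/5)=-3.3333
Confirm numerically:
  x=-2.170: |R|=0.51325 <1
  x=-1.655: |R|=0.24343 <1
  x=-1.554: |R|=0.18554 <1
  x=-3.785: |R|=1.15424 >1
  x=-3.755: |R|=1.14449 >1
  x=-3.574: |R|=1.08421 >1
Interval (-3.3333, 0).

(-3.3333,0); λ=-9 ⇒ h* = (10/3)/9 = 0.3704.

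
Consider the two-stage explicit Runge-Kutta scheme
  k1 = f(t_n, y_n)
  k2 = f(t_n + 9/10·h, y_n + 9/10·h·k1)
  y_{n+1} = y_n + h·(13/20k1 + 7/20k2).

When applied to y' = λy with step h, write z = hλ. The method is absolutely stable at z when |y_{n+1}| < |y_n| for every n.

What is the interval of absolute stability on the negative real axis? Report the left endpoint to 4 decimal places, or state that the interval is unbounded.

z∈(-3.1746,0).

On y'=λy, z=hλ:
  k1=λy_n ⇒ h·k1=z·y_n;  k2=λ(1+9/10z)y_n ⇒ h·k2=z(1+9/10z)y_n
  y_{n+1}/y_n = 1 + 13/20z + 7/20z(1+9/10z) = 1 + z + 63/200z²
  R(z) = 1 + z + 63/200z².

Boundary: |R(x)|=1, x<0.
x=-0.62: |R|=0.5011
R=1: x+63/200x²=0 ⇒ x=−200/63=-3.1746; min R=1−1/(4·63/200)=0.2063>−1
Confirm numerically:
  x=-2.406: |R|=0.41748 <1
  x=-2.317: |R|=0.37407 <1
  x=-1.886: |R|=0.23445 <1
  x=-1.577: |R|=0.20638 <1
  x=-3.466: |R|=1.31814 >1
  x=-3.417: |R|=1.26091 >1
Interval (-3.1746, 0).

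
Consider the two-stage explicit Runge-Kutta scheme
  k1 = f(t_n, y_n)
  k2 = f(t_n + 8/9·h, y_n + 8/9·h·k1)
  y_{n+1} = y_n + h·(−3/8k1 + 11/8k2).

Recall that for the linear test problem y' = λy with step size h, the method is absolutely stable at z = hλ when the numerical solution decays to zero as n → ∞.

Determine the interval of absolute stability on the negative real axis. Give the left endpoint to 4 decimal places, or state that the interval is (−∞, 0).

Test eqn y'=λy, z=hλ:
  k1=λy_n ⇒ h·k1=z·y_n;  k2=λ(1+8/9z)y_n ⇒ h·k2=z(1+8/9z)y_n
  y_{n+1}/y_n = 1 − 3/8z + 11/8z(1+8/9z) = 1 + z + 11/9z²
  ⇒ R(z) = 1 + z + 11/9z².

Find x<0 with |R(x)|<1.
x=-1.31: |R|=1.7875
R=1: x+11/9x²=0 ⇒ x=−9/11=-0.8182; min R=1−1/(4·11/9)=0.7955>−1
Confirm numerically:
  x=-0.777: |R|=0.96089 <1
  x=-0.456: |R|=0.79814 <1
  x=-0.384: |R|=0.79622 <1
  x=-0.339: |R|=0.80146 <1
  x=-1.235: |R|=1.62916 >1
  x=-1.179: |R|=1.51994 >1
Stable set (-0.8182, 0).

(-0.8182, 0).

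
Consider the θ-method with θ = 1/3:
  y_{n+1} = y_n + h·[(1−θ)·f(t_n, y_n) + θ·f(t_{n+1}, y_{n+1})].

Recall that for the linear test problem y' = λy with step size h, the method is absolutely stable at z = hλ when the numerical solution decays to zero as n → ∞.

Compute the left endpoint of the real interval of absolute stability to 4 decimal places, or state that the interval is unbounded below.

On y'=λy, z=hλ:
  y_{n+1} = y_n + z·[2/3·y_n + 1/3·y_{n+1}] ⇒ (1 − 1/3z)y_{n+1} = (1 + 2/3z)y_n
  so R(z) = (1 + 2/3z)/(1 − 1/3z).

Solve |R(x)|<1 on ℝ⁻.
x=-1.06: |R|=0.2167
R=−1: 1+2/3x = −1+1/3x ⇒ -1/3x=2 ⇒ x=2/(-1/3)=-6.0000
Confirm numerically:
  x=-5.371: |R|=0.92486 <1
  x=-4.677: |R|=0.82767 <1
  x=-4.584: |R|=0.81329 <1
  x=-2.578: |R|=0.38652 <1
  x=-6.577: |R|=1.06025 >1
  x=-6.084: |R|=1.00925 >1
  x=-6.061: |R|=1.00673 >1
So |R|<1 on (-6.0000, 0).

z* = -6.0000.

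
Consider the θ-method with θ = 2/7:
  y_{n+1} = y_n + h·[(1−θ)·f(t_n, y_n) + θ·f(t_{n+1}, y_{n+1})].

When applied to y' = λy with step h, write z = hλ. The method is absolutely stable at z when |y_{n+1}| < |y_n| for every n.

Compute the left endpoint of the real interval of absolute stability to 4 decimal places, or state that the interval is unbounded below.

With y'=λy (z=hλ):
  y_{n+1} = y_n + z·[5/7·y_n + 2/7·y_{n+1}] ⇒ (1 − 2/7z)y_{n+1} = (1 + 5/7z)y_n
  so R(z) = (1 + 5/7z)/(1 − 2/7z).

Find x<0 with |R(x)|<1.
x=-0.7: |R|=0.4167
R=−1: 1+5/7x = −1+2/7x ⇒ -3/7x=2 ⇒ x=2/(-3/7)=-4.6667
Confirm numerically:
  x=-4.493: |R|=0.96741 <1
  x=-2.455: |R|=0.44291 <1
  x=-2.361: |R|=0.40991 <1
  x=-5.238: |R|=1.09808 >1
  x=-5.002: |R|=1.05916 >1
  x=-4.952: |R|=1.05064 >1
Interval (-4.6667, 0).

left endpoint -4.6667.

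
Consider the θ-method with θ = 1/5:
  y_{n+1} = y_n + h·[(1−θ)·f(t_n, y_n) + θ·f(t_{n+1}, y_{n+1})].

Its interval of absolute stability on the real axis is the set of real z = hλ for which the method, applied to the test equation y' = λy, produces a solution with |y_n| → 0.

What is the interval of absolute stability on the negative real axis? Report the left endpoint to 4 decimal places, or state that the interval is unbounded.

z∈(-3.3333,0).

Set f=λy, z=hλ:
  y_{n+1} = y_n + z·[4/5·y_n + 1/5·y_{n+1}] ⇒ (1 − 1/5z)y_{n+1} = (1 + 4/5z)y_n
  so R(z) = (1 + 4/5z)/(1 − 1/5z).

Need |R(x)|<1, x<0.
x=-1.36: |R|=0.0692
R=−1: 1+4/5x = −1+1/5x ⇒ -3/5x=2 ⇒ x=2/(-3/5)=-3.3333
Confirm numerically:
  x=-2.944: |R|=0.85297 <1
  x=-2.900: |R|=0.83544 <1
  x=-2.156: |R|=0.50643 <1
  x=-3.890: |R|=1.18785 >1
  x=-3.876: |R|=1.18342 >1
  x=-3.811: |R|=1.16264 >1
Interval (-3.3333, 0).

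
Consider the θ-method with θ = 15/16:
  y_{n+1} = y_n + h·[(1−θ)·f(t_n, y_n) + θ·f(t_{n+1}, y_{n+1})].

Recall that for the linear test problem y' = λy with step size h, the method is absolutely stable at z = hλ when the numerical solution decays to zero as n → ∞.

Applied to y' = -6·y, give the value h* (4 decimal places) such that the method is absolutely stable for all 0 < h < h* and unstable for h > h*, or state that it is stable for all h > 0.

With y'=λy (z=hλ):
  y_{n+1} = y_n + z·[1/16·y_n + 15/16·y_{n+1}] ⇒ (1 − 15/16z)y_{n+1} = (1 + 1/16z)y_n
  Hence R(z) = (1 + 1/16z)/(1 − 15/16z).

Find x<0 with |R(x)|<1.
x=-0.64: |R|=0.6000
x=-2: |R|=0.3043
x=-10: |R|=0.0361
x=-100: |R|=0.0554
θ=15/16≥1/2 ⇒ |1+1/16x|<|1−15/16x| ∀x<0 ⇒ stable on all of ℝ⁻.

interval (−∞, 0). Any h>0 works for λ=-6.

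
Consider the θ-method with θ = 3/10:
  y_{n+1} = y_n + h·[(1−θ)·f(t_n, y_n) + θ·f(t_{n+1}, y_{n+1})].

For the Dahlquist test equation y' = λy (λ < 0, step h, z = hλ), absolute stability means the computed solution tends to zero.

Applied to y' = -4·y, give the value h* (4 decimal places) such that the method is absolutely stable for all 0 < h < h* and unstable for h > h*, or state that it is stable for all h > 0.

With y'=λy (z=hλ):
  y_{n+1} = y_n + z·[7/10·y_n + 3/10·y_{n+1}] ⇒ (1 − 3/10z)y_{n+1} = (1 + 7/10z)y_n
  so R(z) = (1 + 7/10z)/(1 − 3/10z).

Boundary: |R(x)|=1, x<0.
x=-0.54: |R|=0.5353
R=−1: 1+7/10x = −1+3/10x ⇒ -2/5x=2 ⇒ x=2/(-2/5)=-5.0000
Confirm numerically:
  x=-4.800: |R|=0.96721 <1
  x=-4.402: |R|=0.89692 <1
  x=-4.273: |R|=0.87256 <1
  x=-3.432: |R|=0.69097 <1
  x=-5.394: |R|=1.06019 >1
  x=-5.135: |R|=1.02126 >1
Interval (-5.0000, 0).

(-5.0000,0); λ=-4 ⇒ h* = (5)/4 = 1.2500.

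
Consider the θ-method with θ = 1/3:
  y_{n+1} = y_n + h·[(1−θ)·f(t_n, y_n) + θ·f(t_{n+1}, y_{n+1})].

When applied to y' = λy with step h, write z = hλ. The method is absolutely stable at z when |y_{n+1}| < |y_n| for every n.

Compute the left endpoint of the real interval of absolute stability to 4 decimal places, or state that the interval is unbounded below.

On y'=λy, z=hλ:
  y_{n+1} = y_n + z·[2/3·y_n + 1/3·y_{n+1}] ⇒ (1 − 1/3z)y_{n+1} = (1 + 2/3z)y_n
  R(z) = (1 + 2/3z)/(1 − 1/3z).

Solve |R(x)|<1 on ℝ⁻.
x=-1.09: |R|=0.2005
R=−1: 1+2/3x = −1+1/3x ⇒ -1/3x=2 ⇒ x=2/(-1/3)=-6.0000
Confirm numerically:
  x=-5.272: |R|=0.91199 <1
  x=-4.540: |R|=0.80637 <1
  x=-4.269: |R|=0.76187 <1
  x=-6.184: |R|=1.02003 >1
  x=-6.157: |R|=1.01715 >1
  x=-6.124: |R|=1.01359 >1
Stable set (-6.0000, 0).

left endpoint -6.0000.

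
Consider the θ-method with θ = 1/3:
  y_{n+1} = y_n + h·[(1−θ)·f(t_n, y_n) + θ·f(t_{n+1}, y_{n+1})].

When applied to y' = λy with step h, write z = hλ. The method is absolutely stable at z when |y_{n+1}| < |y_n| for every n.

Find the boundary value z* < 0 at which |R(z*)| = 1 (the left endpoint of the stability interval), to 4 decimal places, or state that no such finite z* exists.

With y'=λy (z=hλ):
  y_{n+1} = y_n + z·[2/3·y_n + 1/3·y_{n+1}] ⇒ (1 − 1/3z)y_{n+1} = (1 + 2/3z)y_n
  R(z) = (1 + 2/3z)/(1 − 1/3z).

Need |R(x)|<1, x<0.
x=-0.6: |R|=0.5000
R=−1: 1+2/3x = −1+1/3x ⇒ -1/3x=2 ⇒ x=2/(-1/3)=-6.0000
Confirm numerically:
  x=-4.733: |R|=0.83616 <1
  x=-4.304: |R|=0.76780 <1
  x=-2.810: |R|=0.45095 <1
  x=-2.535: |R|=0.37398 <1
  x=-6.582: |R|=1.06074 >1
  x=-6.437: |R|=1.04631 >1
  x=-6.032: |R|=1.00354 >1
Interval (-6.0000, 0).

z* = -6.0000.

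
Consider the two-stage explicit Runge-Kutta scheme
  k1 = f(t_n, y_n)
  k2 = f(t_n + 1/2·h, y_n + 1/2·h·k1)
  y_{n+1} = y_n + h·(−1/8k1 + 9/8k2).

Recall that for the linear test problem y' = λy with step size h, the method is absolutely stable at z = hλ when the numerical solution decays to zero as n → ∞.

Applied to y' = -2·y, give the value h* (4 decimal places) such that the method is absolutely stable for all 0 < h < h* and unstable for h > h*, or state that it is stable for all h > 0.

Set f=λy, z=hλ:
  k1=λy_n ⇒ h·k1=z·y_n;  k2=λ(1+1/2z)y_n ⇒ h·k2=z(1+1/2z)y_n
  y_{n+1}/y_n = 1 − 1/8z + 9/8z(1+1/2z) = 1 + z + 9/16z²
  R(z) = 1 + z + 9/16z².

Find x<0 with |R(x)|<1.
x=-1.67: |R|=0.8988
R=1: x+9/16x²=0 ⇒ x=−16/9=-1.7778; min R=1−1/(4·9/16)=0.5556>−1
Confirm numerically:
  x=-1.685: |R|=0.91206 <1
  x=-1.182: |R|=0.60388 <1
  x=-1.034: |R|=0.56740 <1
  x=-2.197: |R|=1.51808 >1
  x=-2.092: |R|=1.36976 >1
Stable set (-1.7778, 0).

(-1.7778,0); λ=-2 ⇒ h* = (16/9)/2 = 0.8889.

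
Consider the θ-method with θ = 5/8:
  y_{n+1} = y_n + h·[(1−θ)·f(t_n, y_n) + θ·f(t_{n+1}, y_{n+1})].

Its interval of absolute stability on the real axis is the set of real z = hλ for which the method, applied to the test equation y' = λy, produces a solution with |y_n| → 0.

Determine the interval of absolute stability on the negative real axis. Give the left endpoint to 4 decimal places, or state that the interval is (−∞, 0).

On y'=λy, z=hλ:
  y_{n+1} = y_n + z·[3/8·y_n + 5/8·y_{n+1}] ⇒ (1 − 5/8z)y_{n+1} = (1 + 3/8z)y_n
  R(z) = (1 + 3/8z)/(1 − 5/8z).

Solve |R(x)|<1 on ℝ⁻.
x=-1.35: |R|=0.2678
x=-2: |R|=0.1111
x=-10: |R|=0.3793
x=-100: |R|=0.5748
θ=5/8≥1/2 ⇒ |1+3/8x|<|1−5/8x| ∀x<0 ⇒ stable on all of ℝ⁻.

(−∞, 0) — no finite endpoint.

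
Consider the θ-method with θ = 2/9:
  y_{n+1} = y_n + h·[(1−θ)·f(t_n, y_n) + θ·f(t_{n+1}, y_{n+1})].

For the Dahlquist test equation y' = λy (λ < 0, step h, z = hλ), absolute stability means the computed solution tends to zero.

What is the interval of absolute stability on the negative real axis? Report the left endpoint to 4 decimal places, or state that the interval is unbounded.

On y'=λy, z=hλ:
  y_{n+1} = y_n + z·[7/9·y_n + 2/9·y_{n+1}] ⇒ (1 − 2/9z)y_{n+1} = (1 + 7/9z)y_n
  Hence R(z) = (1 + 7/9z)/(1 − 2/9z).

Find x<0 with |R(x)|<1.
x=-0.62: |R|=0.4551
R=−1: 1+7/9x = −1+2/9x ⇒ -5/9x=2 ⇒ x=2/(-5/9)=-3.6000
Confirm numerically:
  x=-3.143: |R|=0.85052 <1
  x=-1.974: |R|=0.37210 <1
  x=-1.807: |R|=0.28928 <1
  x=-1.449: |R|=0.09607 <1
  x=-3.933: |R|=1.09872 >1
  x=-3.649: |R|=1.01503 >1
So |R|<1 on (-3.6000, 0).

z∈(-3.6000,0).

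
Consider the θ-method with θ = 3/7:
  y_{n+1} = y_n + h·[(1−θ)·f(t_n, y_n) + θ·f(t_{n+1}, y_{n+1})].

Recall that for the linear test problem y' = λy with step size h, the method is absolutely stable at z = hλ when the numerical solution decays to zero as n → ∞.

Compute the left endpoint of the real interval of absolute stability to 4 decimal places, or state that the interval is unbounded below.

Test eqn y'=λy, z=hλ:
  y_{n+1} = y_n + z·[4/7·y_n + 3/7·y_{n+1}] ⇒ (1 − 3/7z)y_{n+1} = (1 + 4/7z)y_n
  so R(z) = (1 + 4/7z)/(1 − 3/7z).

Find x<0 with |R(x)|<1.
x=-1.37: |R|=0.1368
R=−1: 1+4/7x = −1+3/7x ⇒ -1/7x=2 ⇒ x=2/(-1/7)=-14.0000
Confirm numerically:
  x=-12.088: |R|=0.95581 <1
  x=-11.471: |R|=0.93893 <1
  x=-11.430: |R|=0.93776 <1
  x=-6.502: |R|=0.71712 <1
  x=-14.331: |R|=1.00662 >1
  x=-14.210: |R|=1.00423 >1
  x=-14.068: |R|=1.00138 >1
So |R|<1 on (-14.0000, 0).

left endpoint -14.0000.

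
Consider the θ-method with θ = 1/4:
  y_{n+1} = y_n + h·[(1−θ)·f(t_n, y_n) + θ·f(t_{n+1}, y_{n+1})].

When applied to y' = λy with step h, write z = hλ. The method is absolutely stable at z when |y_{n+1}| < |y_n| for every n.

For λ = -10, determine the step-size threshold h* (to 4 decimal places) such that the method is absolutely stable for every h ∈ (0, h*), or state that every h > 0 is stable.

(-4.0000,0); λ=-10 ⇒ h* = (4)/10 = 0.4000.

Set f=λy, z=hλ:
  y_{n+1} = y_n + z·[3/4·y_n + 1/4·y_{n+1}] ⇒ (1 − 1/4z)y_{n+1} = (1 + 3/4z)y_n
  R(z) = (1 + 3/4z)/(1 − 1/4z).

Boundary: |R(x)|=1, x<0.
x=-0.55: |R|=0.5165
R=−1: 1+3/4x = −1+1/4x ⇒ -1/2x=2 ⇒ x=2/(-1/2)=-4.0000
Confirm numerically:
  x=-3.561: |R|=0.88388 <1
  x=-2.527: |R|=0.54864 <1
  x=-1.817: |R|=0.24944 <1
  x=-4.507: |R|=1.11920 >1
  x=-4.469: |R|=1.11076 >1
  x=-4.094: |R|=1.02323 >1
Stable set (-4.0000, 0).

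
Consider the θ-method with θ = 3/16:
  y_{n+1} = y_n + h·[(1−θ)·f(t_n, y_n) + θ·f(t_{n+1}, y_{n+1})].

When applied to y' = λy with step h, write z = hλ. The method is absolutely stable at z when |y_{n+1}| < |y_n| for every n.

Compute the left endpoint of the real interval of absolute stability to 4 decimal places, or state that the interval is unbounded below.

z* = -3.2000.

Test eqn y'=λy, z=hλ:
  y_{n+1} = y_n + z·[13/16·y_n + 3/16·y_{n+1}] ⇒ (1 − 3/16z)y_{n+1} = (1 + 13/16z)y_n
  R(z) = (1 + 13/16z)/(1 − 3/16z).

Boundary: |R(x)|=1, x<0.
x=-1.5: |R|=0.1707
R=−1: 1+13/16x = −1+3/16x ⇒ -5/8x=2 ⇒ x=2/(-5/8)=-3.2000
Confirm numerically:
  x=-2.874: |R|=0.86760 <1
  x=-2.802: |R|=0.83693 <1
  x=-1.995: |R|=0.45190 <1
  x=-1.799: |R|=0.34524 <1
  x=-3.585: |R|=1.14390 >1
  x=-3.489: |R|=1.10919 >1
So |R|<1 on (-3.2000, 0).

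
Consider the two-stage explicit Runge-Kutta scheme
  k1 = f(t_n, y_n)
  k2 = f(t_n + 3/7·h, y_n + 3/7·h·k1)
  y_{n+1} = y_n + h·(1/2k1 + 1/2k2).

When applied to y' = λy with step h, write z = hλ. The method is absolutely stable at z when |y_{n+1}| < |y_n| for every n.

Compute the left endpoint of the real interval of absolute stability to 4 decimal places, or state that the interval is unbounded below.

With y'=λy (z=hλ):
  k1=λy_n ⇒ h·k1=z·y_n;  k2=λ(1+3/7z)y_n ⇒ h·k2=z(1+3/7z)y_n
  y_{n+1}/y_n = 1 + 1/2z + 1/2z(1+3/7z) = 1 + z + 3/14z²
  Hence R(z) = 1 + z + 3/14z².

Boundary: |R(x)|=1, x<0.
x=-1.51: |R|=0.0214
R=1: x+3/14x²=0 ⇒ x=−14/3=-4.6667; min R=1−1/(4·3/14)=-0.1667>−1
Confirm numerically:
  x=-4.257: |R|=0.62630 <1
  x=-3.864: |R|=0.33539 <1
  x=-3.153: |R|=0.02270 <1
  x=-5.103: |R|=1.47713 >1
  x=-5.093: |R|=1.46528 >1
  x=-4.875: |R|=1.21763 >1
Interval (-4.6667, 0).

z* = -4.6667.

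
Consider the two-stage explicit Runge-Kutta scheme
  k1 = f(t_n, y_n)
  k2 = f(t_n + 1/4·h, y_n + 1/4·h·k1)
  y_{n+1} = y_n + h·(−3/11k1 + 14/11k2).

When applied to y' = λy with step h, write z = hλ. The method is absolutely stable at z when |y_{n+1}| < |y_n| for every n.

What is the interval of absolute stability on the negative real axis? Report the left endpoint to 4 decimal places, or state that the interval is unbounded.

(-3.1429, 0).

On y'=λy, z=hλ:
  k1=λy_n ⇒ h·k1=z·y_n;  k2=λ(1+1/4z)y_n ⇒ h·k2=z(1+1/4z)y_n
  y_{n+1}/y_n = 1 − 3/11z + 14/11z(1+1/4z) = 1 + z + 7/22z²
  so R(z) = 1 + z + 7/22z².

Boundary: |R(x)|=1, x<0.
x=-1.05: |R|=0.3008
R=1: x+7/22x²=0 ⇒ x=−22/7=-3.1429; min R=1−1/(4·7/22)=0.2143>−1
Confirm numerically:
  x=-3.086: |R|=0.94417 <1
  x=-2.192: |R|=0.33682 <1
  x=-2.184: |R|=0.33368 <1
  x=-1.269: |R|=0.24339 <1
  x=-3.712: |R|=1.67221 >1
  x=-3.406: |R|=1.28518 >1
Interval (-3.1429, 0).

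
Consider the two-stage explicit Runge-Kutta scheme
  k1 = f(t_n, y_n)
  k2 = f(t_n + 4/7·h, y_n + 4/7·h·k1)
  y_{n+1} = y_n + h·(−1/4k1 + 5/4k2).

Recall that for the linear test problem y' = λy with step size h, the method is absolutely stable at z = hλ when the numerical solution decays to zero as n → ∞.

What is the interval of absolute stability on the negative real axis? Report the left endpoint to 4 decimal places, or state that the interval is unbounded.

(-1.4000, 0).

With y'=λy (z=hλ):
  k1=λy_n ⇒ h·k1=z·y_n;  k2=λ(1+4/7z)y_n ⇒ h·k2=z(1+4/7z)y_n
  y_{n+1}/y_n = 1 − 1/4z + 5/4z(1+4/7z) = 1 + z + 5/7z²
  Hence R(z) = 1 + z + 5/7z².

Need |R(x)|<1, x<0.
x=-1.78: |R|=1.4831
R=1: x+5/7x²=0 ⇒ x=−7/5=-1.4000; min R=1−1/(4·5/7)=0.6500>−1
Confirm numerically:
  x=-1.211: |R|=0.83652 <1
  x=-1.124: |R|=0.77841 <1
  x=-1.052: |R|=0.73850 <1
  x=-0.728: |R|=0.65056 <1
  x=-1.615: |R|=1.24802 >1
  x=-1.586: |R|=1.21071 >1
So |R|<1 on (-1.4000, 0).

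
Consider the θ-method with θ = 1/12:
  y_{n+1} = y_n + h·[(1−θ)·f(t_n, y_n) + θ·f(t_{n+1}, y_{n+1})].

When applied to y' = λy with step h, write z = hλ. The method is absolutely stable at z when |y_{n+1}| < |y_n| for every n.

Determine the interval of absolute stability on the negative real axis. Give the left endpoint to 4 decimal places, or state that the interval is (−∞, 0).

Test eqn y'=λy, z=hλ:
  y_{n+1} = y_n + z·[11/12·y_n + 1/12·y_{n+1}] ⇒ (1 − 1/12z)y_{n+1} = (1 + 11/12z)y_n
  Hence R(z) = (1 + 11/12z)/(1 − 1/12z).

Boundary: |R(x)|=1, x<0.
x=-1.29: |R|=0.1648
R=−1: 1+11/12x = −1+1/12x ⇒ -5/6x=2 ⇒ x=2/(-5/6)=-2.4000
Confirm numerically:
  x=-2.196: |R|=0.85630 <1
  x=-1.500: |R|=0.33333 <1
  x=-1.307: |R|=0.17863 <1
  x=-2.985: |R|=1.39039 >1
  x=-2.539: |R|=1.09560 >1
  x=-2.438: |R|=1.02632 >1
So |R|<1 on (-2.4000, 0).

z∈(-2.4000,0).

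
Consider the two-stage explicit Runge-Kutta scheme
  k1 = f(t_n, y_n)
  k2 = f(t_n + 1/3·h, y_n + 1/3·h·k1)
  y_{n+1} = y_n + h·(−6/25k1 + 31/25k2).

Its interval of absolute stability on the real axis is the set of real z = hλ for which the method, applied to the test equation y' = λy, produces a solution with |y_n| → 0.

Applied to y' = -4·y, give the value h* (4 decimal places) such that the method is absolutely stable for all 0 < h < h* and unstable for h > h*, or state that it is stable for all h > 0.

Set f=λy, z=hλ:
  k1=λy_n ⇒ h·k1=z·y_n;  k2=λ(1+1/3z)y_n ⇒ h·k2=z(1+1/3z)y_n
  y_{n+1}/y_n = 1 − 6/25z + 31/25z(1+1/3z) = 1 + z + 31/75z²
  ⇒ R(z) = 1 + z + 31/75z².

Need |R(x)|<1, x<0.
x=-1.5: |R|=0.4300
R=1: x+31/75x²=0 ⇒ x=−75/31=-2.4194; min R=1−1/(4·31/75)=0.3952>−1
Confirm numerically:
  x=-2.211: |R|=0.80959 <1
  x=-1.455: |R|=0.42004 <1
  x=-1.304: |R|=0.39884 <1
  x=-1.221: |R|=0.39521 <1
  x=-2.632: |R|=1.23134 >1
  x=-2.566: |R|=1.15553 >1
Stable set (-2.4194, 0).

(-2.4194,0); λ=-4 ⇒ h* = (75/31)/4 = 0.6048.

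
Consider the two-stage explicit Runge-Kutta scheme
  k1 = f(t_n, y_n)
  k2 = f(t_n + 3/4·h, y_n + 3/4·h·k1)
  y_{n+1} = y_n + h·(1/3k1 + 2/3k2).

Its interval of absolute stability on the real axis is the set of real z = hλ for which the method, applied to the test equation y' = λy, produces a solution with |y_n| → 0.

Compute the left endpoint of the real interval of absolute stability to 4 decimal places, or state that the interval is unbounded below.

left endpoint -2.0000.

Test eqn y'=λy, z=hλ:
  k1=λy_n ⇒ h·k1=z·y_n;  k2=λ(1+3/4z)y_n ⇒ h·k2=z(1+3/4z)y_n
  y_{n+1}/y_n = 1 + 1/3z + 2/3z(1+3/4z) = 1 + z + 1/2z²
  R(z) = 1 + z + 1/2z².

Need |R(x)|<1, x<0.
x=-1.53: |R|=0.6404
R=1: x+1/2x²=0 ⇒ x=−2=-2.0000; min R=1−1/(4·1/2)=0.5000>−1
Confirm numerically:
  x=-1.851: |R|=0.86210 <1
  x=-1.304: |R|=0.54621 <1
  x=-0.963: |R|=0.50068 <1
  x=-0.923: |R|=0.50296 <1
  x=-2.462: |R|=1.56872 >1
  x=-2.382: |R|=1.45496 >1
So |R|<1 on (-2.0000, 0).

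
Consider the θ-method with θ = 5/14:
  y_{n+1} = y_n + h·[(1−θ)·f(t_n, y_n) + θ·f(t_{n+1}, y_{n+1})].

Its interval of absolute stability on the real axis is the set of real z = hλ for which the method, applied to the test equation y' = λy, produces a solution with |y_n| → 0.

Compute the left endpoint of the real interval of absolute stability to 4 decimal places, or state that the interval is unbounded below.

With y'=λy (z=hλ):
  y_{n+1} = y_n + z·[9/14·y_n + 5/14·y_{n+1}] ⇒ (1 − 5/14z)y_{n+1} = (1 + 9/14z)y_n
  ⇒ R(z) = (1 + 9/14z)/(1 − 5/14z).

Boundary: |R(x)|=1, x<0.
x=-0.97: |R|=0.2796
R=−1: 1+9/14x = −1+5/14x ⇒ -2/7x=2 ⇒ x=2/(-2/7)=-7.0000
Confirm numerically:
  x=-6.054: |R|=0.91452 <1
  x=-4.923: |R|=0.78485 <1
  x=-3.597: |R|=0.57443 <1
  x=-2.984: |R|=0.44454 <1
  x=-7.355: |R|=1.02797 >1
  x=-7.134: |R|=1.01079 >1
So |R|<1 on (-7.0000, 0).

left endpoint -7.0000.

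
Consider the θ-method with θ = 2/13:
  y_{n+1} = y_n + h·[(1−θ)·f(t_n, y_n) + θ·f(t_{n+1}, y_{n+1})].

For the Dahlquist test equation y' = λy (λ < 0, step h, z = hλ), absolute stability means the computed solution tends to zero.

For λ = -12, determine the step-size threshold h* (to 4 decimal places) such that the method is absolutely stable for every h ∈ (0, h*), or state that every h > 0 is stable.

(-2.8889,0); λ=-12 ⇒ h* = (26/9)/12 = 0.2407.

On y'=λy, z=hλ:
  y_{n+1} = y_n + z·[11/13·y_n + 2/13·y_{n+1}] ⇒ (1 − 2/13z)y_{n+1} = (1 + 11/13z)y_n
  ⇒ R(z) = (1 + 11/13z)/(1 − 2/13z).

Solve |R(x)|<1 on ℝ⁻.
x=-1.38: |R|=0.1383
R=−1: 1+11/13x = −1+2/13x ⇒ -9/13x=2 ⇒ x=2/(-9/13)=-2.8889
Confirm numerically:
  x=-2.712: |R|=0.91359 <1
  x=-2.316: |R|=0.70758 <1
  x=-2.174: |R|=0.62912 <1
  x=-1.590: |R|=0.27750 <1
  x=-3.183: |R|=1.13668 >1
  x=-3.002: |R|=1.05357 >1
Stable set (-2.8889, 0).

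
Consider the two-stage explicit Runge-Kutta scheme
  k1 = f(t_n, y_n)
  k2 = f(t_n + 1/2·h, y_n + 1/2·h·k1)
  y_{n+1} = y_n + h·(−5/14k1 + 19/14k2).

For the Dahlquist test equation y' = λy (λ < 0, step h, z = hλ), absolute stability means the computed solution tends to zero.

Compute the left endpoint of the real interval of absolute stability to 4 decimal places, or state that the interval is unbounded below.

left endpoint -1.4737.

On y'=λy, z=hλ:
  k1=λy_n ⇒ h·k1=z·y_n;  k2=λ(1+1/2z)y_n ⇒ h·k2=z(1+1/2z)y_n
  y_{n+1}/y_n = 1 − 5/14z + 19/14z(1+1/2z) = 1 + z + 19/28z²
  R(z) = 1 + z + 19/28z².

Find x<0 with |R(x)|<1.
x=-0.9: |R|=0.6496
R=1: x+19/28x²=0 ⇒ x=−28/19=-1.4737; min R=1−1/(4·19/28)=0.6316>−1
Confirm numerically:
  x=-0.866: |R|=0.64290 <1
  x=-0.744: |R|=0.63161 <1
  x=-0.735: |R|=0.63158 <1
  x=-0.672: |R|=0.63443 <1
  x=-1.767: |R|=1.35170 >1
  x=-1.610: |R|=1.14892 >1
So |R|<1 on (-1.4737, 0).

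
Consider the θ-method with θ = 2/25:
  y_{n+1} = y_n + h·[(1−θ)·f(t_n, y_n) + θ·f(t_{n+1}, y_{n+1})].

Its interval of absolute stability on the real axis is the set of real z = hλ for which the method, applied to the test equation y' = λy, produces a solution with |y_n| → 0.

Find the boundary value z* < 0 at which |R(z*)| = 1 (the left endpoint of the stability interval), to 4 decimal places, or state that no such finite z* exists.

With y'=λy (z=hλ):
  y_{n+1} = y_n + z·[23/25·y_n + 2/25·y_{n+1}] ⇒ (1 − 2/25z)y_{n+1} = (1 + 23/25z)y_n
  so R(z) = (1 + 23/25z)/(1 − 2/25z).

Find x<0 with |R(x)|<1.
x=-0.88: |R|=0.1779
R=−1: 1+23/25x = −1+2/25x ⇒ -21/25x=2 ⇒ x=2/(-21/25)=-2.3810
Confirm numerically:
  x=-1.502: |R|=0.34088 <1
  x=-1.278: |R|=0.15946 <1
  x=-1.202: |R|=0.09656 <1
  x=-2.940: |R|=1.38018 >1
  x=-2.427: |R|=1.03239 >1
So |R|<1 on (-2.3810, 0).

left endpoint -2.3810.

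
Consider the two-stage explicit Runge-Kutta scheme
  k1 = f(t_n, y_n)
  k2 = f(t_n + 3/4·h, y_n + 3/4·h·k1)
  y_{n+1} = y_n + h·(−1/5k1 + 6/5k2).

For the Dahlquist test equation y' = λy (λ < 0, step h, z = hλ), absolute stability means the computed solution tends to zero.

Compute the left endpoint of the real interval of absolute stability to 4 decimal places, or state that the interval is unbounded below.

left endpoint -1.1111.

With y'=λy (z=hλ):
  k1=λy_n ⇒ h·k1=z·y_n;  k2=λ(1+3/4z)y_n ⇒ h·k2=z(1+3/4z)y_n
  y_{n+1}/y_n = 1 − 1/5z + 6/5z(1+3/4z) = 1 + z + 9/10z²
  Hence R(z) = 1 + z + 9/10z².

Boundary: |R(x)|=1, x<0.
x=-1.71: |R|=1.9217
R=1: x+9/10x²=0 ⇒ x=−10/9=-1.1111; min R=1−1/(4·9/10)=0.7222>−1
Confirm numerically:
  x=-0.777: |R|=0.76636 <1
  x=-0.677: |R|=0.73550 <1
  x=-0.513: |R|=0.72385 <1
  x=-1.553: |R|=1.61763 >1
  x=-1.276: |R|=1.18936 >1
  x=-1.197: |R|=1.09253 >1
Stable set (-1.1111, 0).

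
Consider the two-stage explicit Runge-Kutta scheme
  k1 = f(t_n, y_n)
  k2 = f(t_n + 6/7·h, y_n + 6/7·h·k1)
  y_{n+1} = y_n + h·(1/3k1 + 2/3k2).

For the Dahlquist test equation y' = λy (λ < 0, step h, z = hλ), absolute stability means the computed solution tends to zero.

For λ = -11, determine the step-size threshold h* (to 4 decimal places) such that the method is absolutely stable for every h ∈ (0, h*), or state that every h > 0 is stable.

On y'=λy, z=hλ:
  k1=λy_n ⇒ h·k1=z·y_n;  k2=λ(1+6/7z)y_n ⇒ h·k2=z(1+6/7z)y_n
  y_{n+1}/y_n = 1 + 1/3z + 2/3z(1+6/7z) = 1 + z + 4/7z²
  ⇒ R(z) = 1 + z + 4/7z².

Need |R(x)|<1, x<0.
x=-1.42: |R|=0.7322
R=1: x+4/7x²=0 ⇒ x=−7/4=-1.7500; min R=1−1/(4·4/7)=0.5625>−1
Confirm numerically:
  x=-1.589: |R|=0.85381 <1
  x=-1.519: |R|=0.79949 <1
  x=-1.507: |R|=0.79074 <1
  x=-0.703: |R|=0.57941 <1
  x=-2.278: |R|=1.68731 >1
  x=-2.087: |R|=1.40190 >1
Interval (-1.7500, 0).

(-1.7500,0); λ=-11 ⇒ h* = (7/4)/11 = 0.1591.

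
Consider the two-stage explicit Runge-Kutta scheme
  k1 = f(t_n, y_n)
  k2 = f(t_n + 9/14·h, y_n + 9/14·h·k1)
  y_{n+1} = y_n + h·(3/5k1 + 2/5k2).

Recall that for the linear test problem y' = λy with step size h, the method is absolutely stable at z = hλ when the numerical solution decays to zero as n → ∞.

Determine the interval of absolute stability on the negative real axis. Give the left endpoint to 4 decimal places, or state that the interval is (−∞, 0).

Test eqn y'=λy, z=hλ:
  k1=λy_n ⇒ h·k1=z·y_n;  k2=λ(1+9/14z)y_n ⇒ h·k2=z(1+9/14z)y_n
  y_{n+1}/y_n = 1 + 3/5z + 2/5z(1+9/14z) = 1 + z + 9/35z²
  R(z) = 1 + z + 9/35z².

Need |R(x)|<1, x<0.
x=-0.69: |R|=0.4324
R=1: x+9/35x²=0 ⇒ x=−35/9=-3.8889; min R=1−1/(4·9/35)=0.0278>−1
Confirm numerically:
  x=-3.614: |R|=0.74454 <1
  x=-2.692: |R|=0.17148 <1
  x=-2.120: |R|=0.03570 <1
  x=-2.071: |R|=0.03190 <1
  x=-4.476: |R|=1.67575 >1
  x=-4.245: |R|=1.38872 >1
  x=-4.165: |R|=1.29571 >1
So |R|<1 on (-3.8889, 0).

(-3.8889, 0).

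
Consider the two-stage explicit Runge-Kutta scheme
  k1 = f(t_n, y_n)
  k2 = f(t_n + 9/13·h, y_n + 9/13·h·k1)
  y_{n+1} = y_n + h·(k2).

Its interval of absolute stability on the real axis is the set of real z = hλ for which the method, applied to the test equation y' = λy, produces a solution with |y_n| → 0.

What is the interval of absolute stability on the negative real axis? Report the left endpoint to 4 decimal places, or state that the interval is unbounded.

On y'=λy, z=hλ:
  k1=λy_n ⇒ h·k1=z·y_n;  k2=λ(1+9/13z)y_n ⇒ h·k2=z(1+9/13z)y_n
  y_{n+1}/y_n = 1 + z(1+9/13z) = 1 + z + 9/13z²
  Hence R(z) = 1 + z + 9/13z².

Solve |R(x)|<1 on ℝ⁻.
x=-0.69: |R|=0.6396
R=1: x+9/13x²=0 ⇒ x=−13/9=-1.4444; min R=1−1/(4·9/13)=0.6389>−1
Confirm numerically:
  x=-1.052: |R|=0.71418 <1
  x=-0.974: |R|=0.68278 <1
  x=-0.933: |R|=0.66965 <1
  x=-2.019: |R|=1.80310 >1
  x=-1.477: |R|=1.03329 >1
Stable set (-1.4444, 0).

z∈(-1.4444,0).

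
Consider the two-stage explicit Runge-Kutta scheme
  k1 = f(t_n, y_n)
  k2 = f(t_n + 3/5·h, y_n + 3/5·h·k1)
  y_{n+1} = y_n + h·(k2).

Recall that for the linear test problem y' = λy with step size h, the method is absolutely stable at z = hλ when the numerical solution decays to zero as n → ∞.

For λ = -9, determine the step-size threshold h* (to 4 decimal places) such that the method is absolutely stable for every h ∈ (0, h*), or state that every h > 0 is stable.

(-1.6667,0); λ=-9 ⇒ h* = (5/3)/9 = 0.1852.

On y'=λy, z=hλ:
  k1=λy_n ⇒ h·k1=z·y_n;  k2=λ(1+3/5z)y_n ⇒ h·k2=z(1+3/5z)y_n
  y_{n+1}/y_n = 1 + z(1+3/5z) = 1 + z + 3/5z²
  so R(z) = 1 + z + 3/5z².

Need |R(x)|<1, x<0.
x=-1.65: |R|=0.9835
R=1: x+3/5x²=0 ⇒ x=−5/3=-1.6667; min R=1−1/(4·3/5)=0.5833>−1
Confirm numerically:
  x=-0.861: |R|=0.58379 <1
  x=-0.737: |R|=0.58890 <1
  x=-0.704: |R|=0.59337 <1
  x=-1.752: |R|=1.08970 >1
  x=-1.725: |R|=1.06037 >1
So |R|<1 on (-1.6667, 0).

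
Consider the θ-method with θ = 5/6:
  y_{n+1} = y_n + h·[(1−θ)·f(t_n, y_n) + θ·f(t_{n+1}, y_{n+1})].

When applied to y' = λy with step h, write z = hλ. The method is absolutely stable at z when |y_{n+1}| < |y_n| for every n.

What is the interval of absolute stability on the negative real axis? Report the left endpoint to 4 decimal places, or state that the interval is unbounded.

(−∞, 0) — no finite endpoint.

Test eqn y'=λy, z=hλ:
  y_{n+1} = y_n + z·[1/6·y_n + 5/6·y_{n+1}] ⇒ (1 − 5/6z)y_{n+1} = (1 + 1/6z)y_n
  Hence R(z) = (1 + 1/6z)/(1 − 5/6z).

Solve |R(x)|<1 on ℝ⁻.
x=-0.77: |R|=0.5310
x=-2: |R|=0.2500
x=-10: |R|=0.0714
x=-100: |R|=0.1858
θ=5/6≥1/2 ⇒ |1+1/6x|<|1−5/6x| ∀x<0 ⇒ unbounded interval.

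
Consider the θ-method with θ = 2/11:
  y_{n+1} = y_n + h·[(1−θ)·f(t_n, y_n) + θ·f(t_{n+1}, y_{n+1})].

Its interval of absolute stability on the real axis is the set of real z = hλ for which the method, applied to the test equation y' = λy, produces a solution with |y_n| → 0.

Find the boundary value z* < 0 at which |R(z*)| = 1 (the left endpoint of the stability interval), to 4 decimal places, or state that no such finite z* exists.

z* = -3.1429.

Test eqn y'=λy, z=hλ:
  y_{n+1} = y_n + z·[9/11·y_n + 2/11·y_{n+1}] ⇒ (1 − 2/11z)y_{n+1} = (1 + 9/11z)y_n
  R(z) = (1 + 9/11z)/(1 − 2/11z).

Need |R(x)|<1, x<0.
x=-0.42: |R|=0.6098
R=−1: 1+9/11x = −1+2/11x ⇒ -7/11x=2 ⇒ x=2/(-7/11)=-3.1429
Confirm numerically:
  x=-2.934: |R|=0.91333 <1
  x=-2.900: |R|=0.89881 <1
  x=-1.957: |R|=0.44341 <1
  x=-1.415: |R|=0.12545 <1
  x=-3.718: |R|=1.21838 >1
  x=-3.334: |R|=1.07573 >1
Interval (-3.1429, 0).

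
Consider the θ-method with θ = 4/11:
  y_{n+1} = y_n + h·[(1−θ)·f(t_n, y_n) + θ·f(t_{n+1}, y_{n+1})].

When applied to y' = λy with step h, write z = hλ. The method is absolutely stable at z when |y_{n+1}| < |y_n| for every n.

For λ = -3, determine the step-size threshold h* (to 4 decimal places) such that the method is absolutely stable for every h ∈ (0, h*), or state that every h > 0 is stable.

On y'=λy, z=hλ:
  y_{n+1} = y_n + z·[7/11·y_n + 4/11·y_{n+1}] ⇒ (1 − 4/11z)y_{n+1} = (1 + 7/11z)y_n
  Hence R(z) = (1 + 7/11z)/(1 − 4/11z).

Solve |R(x)|<1 on ℝ⁻.
x=-1.41: |R|=0.0679
R=−1: 1+7/11x = −1+4/11x ⇒ -3/11x=2 ⇒ x=2/(-3/11)=-7.3333
Confirm numerically:
  x=-6.397: |R|=0.92323 <1
  x=-5.133: |R|=0.79066 <1
  x=-3.758: |R|=0.58797 <1
  x=-7.897: |R|=1.03971 >1
  x=-7.774: |R|=1.03140 >1
  x=-7.704: |R|=1.02659 >1
Interval (-7.3333, 0).

(-7.3333,0); λ=-3 ⇒ h* = (22/3)/3 = 2.4444.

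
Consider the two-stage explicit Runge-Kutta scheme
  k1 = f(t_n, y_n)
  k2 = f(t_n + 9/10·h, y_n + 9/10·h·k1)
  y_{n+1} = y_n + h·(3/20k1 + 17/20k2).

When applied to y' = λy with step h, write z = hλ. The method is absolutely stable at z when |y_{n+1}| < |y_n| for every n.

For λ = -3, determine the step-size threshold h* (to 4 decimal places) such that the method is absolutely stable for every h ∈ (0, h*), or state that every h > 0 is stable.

With y'=λy (z=hλ):
  k1=λy_n ⇒ h·k1=z·y_n;  k2=λ(1+9/10z)y_n ⇒ h·k2=z(1+9/10z)y_n
  y_{n+1}/y_n = 1 + 3/20z + 17/20z(1+9/10z) = 1 + z + 153/200z²
  so R(z) = 1 + z + 153/200z².

Need |R(x)|<1, x<0.
x=-1.36: |R|=1.0549
R=1: x+153/200x²=0 ⇒ x=−200/153=-1.3072; min R=1−1/(4·153/200)=0.6732>−1
Confirm numerically:
  x=-1.283: |R|=0.97626 <1
  x=-0.939: |R|=0.73552 <1
  x=-0.697: |R|=0.67464 <1
  x=-1.847: |R|=1.76273 >1
  x=-1.636: |R|=1.41152 >1
Stable set (-1.3072, 0).

(-1.3072,0); λ=-3 ⇒ h* = (200/153)/3 = 0.4357.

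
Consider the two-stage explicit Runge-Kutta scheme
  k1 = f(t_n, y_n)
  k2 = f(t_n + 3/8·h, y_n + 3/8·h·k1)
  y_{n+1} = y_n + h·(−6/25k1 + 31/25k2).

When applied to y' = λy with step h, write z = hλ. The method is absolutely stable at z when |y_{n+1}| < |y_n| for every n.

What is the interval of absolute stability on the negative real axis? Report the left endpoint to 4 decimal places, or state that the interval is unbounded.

On y'=λy, z=hλ:
  k1=λy_n ⇒ h·k1=z·y_n;  k2=λ(1+3/8z)y_n ⇒ h·k2=z(1+3/8z)y_n
  y_{n+1}/y_n = 1 − 6/25z + 31/25z(1+3/8z) = 1 + z + 93/200z²
  so R(z) = 1 + z + 93/200z².

Solve |R(x)|<1 on ℝ⁻.
x=-1.32: |R|=0.4902
R=1: x+93/200x²=0 ⇒ x=−200/93=-2.1505; min R=1−1/(4·93/200)=0.4624>−1
Confirm numerically:
  x=-1.927: |R|=0.79970 <1
  x=-1.883: |R|=0.76575 <1
  x=-1.695: |R|=0.64096 <1
  x=-0.905: |R|=0.47585 <1
  x=-2.563: |R|=1.49157 >1
  x=-2.279: |R|=1.13614 >1
Stable set (-2.1505, 0).

z∈(-2.1505,0).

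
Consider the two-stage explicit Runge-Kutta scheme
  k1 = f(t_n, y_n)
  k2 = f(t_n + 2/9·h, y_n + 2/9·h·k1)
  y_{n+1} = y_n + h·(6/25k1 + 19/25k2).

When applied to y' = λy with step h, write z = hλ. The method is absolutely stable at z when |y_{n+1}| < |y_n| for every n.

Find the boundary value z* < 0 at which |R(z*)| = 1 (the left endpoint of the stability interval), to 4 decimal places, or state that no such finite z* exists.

z* = -5.9211.

On y'=λy, z=hλ:
  k1=λy_n ⇒ h·k1=z·y_n;  k2=λ(1+2/9z)y_n ⇒ h·k2=z(1+2/9z)y_n
  y_{n+1}/y_n = 1 + 6/25z + 19/25z(1+2/9z) = 1 + z + 38/225z²
  R(z) = 1 + z + 38/225z².

Boundary: |R(x)|=1, x<0.
x=-0.96: |R|=0.1956
R=1: x+38/225x²=0 ⇒ x=−225/38=-5.9211; min R=1−1/(4·38/225)=-0.4803>−1
Confirm numerically:
  x=-3.244: |R|=0.46669 <1
  x=-3.169: |R|=0.47292 <1
  x=-3.025: |R|=0.47956 <1
  x=-6.476: |R|=1.60696 >1
  x=-6.198: |R|=1.28990 >1
  x=-6.001: |R|=1.08103 >1
Stable set (-5.9211, 0).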